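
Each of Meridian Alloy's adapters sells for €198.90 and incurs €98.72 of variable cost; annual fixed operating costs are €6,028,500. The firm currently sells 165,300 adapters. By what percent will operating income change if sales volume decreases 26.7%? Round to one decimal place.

-42.0%

Total contribution margin = 165,300 × €100.18 = €16,559,754.00.
EBIT = €16,559,754.00 − €6,028,500 = €10,531,254.00.
DOL = contribution ÷ EBIT = €16,559,754.00 ÷ €10,531,254.00 = 1.5724.
Operating income changes by 1.5724 × -26.7% = -42.0%.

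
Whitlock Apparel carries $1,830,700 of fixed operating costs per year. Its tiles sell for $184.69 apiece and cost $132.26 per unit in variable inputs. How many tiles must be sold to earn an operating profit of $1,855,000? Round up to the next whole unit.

Contribution margin per unit = $184.69 − $132.26 = $52.43.
Units = (FC + target) / CM = ($1,830,700 + $1,855,000) / $52.43 = 70,297.54, so 70,298 tiles.

70,298 tiles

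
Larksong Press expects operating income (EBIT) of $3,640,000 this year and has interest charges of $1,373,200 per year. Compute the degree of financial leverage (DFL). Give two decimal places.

Interest = $1,373,200.00.
Degree of financial leverage = EBIT / (EBIT − interest) = $3,640,000 / $2,266,800.00 = 1.6058.

1.61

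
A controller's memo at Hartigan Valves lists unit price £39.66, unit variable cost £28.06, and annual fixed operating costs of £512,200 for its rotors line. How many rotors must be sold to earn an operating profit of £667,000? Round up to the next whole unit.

Contribution margin per unit = £39.66 − £28.06 = £11.60.
Units = (FC + target) / CM = (£512,200 + £667,000) / £11.60 = 101,655.17, so 101,656 rotors.

101,656 rotors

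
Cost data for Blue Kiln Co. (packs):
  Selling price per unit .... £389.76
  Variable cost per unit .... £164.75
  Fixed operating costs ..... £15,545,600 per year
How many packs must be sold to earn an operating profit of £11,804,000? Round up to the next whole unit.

Each unit contributes £389.76 − £164.75 = £225.01.
Units = (FC + target) / CM = (£15,545,600 + £11,804,000) / £225.01 = 121,548.38, so 121,549 packs.

121,549 packs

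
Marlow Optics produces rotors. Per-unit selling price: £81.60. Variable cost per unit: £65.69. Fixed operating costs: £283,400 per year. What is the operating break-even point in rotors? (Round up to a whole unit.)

Unit CM = price − variable cost = £81.60 − £65.69 = £15.91.
Break-even Q = £283,400 / £15.91 = 17,812.70 → 17,813 rotors.

17,813 rotors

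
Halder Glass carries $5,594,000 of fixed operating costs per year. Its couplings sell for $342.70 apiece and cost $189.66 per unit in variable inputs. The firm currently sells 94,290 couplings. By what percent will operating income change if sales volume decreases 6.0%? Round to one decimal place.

At 94,290 units, contribution = 94,290 × $153.04 = $14,430,141.60.
Subtracting fixed costs: EBIT = $14,430,141.60 − $5,594,000 = $8,836,141.60.
So DOL = total CM / EBIT = $14,430,141.60 / $8,836,141.60 = 1.6331.
So EBIT moves 1.6331 × (-6.0%) = -9.8%.

-9.8%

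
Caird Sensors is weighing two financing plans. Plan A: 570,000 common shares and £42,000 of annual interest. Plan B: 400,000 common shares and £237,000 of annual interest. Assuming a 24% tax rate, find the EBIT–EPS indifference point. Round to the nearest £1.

At indifference, (EBIT − 42,000)(1 − t)/570,000 = (EBIT − 237,000)(1 − t)/400,000.
The (1 − t) factor cancels: (EBIT − 42,000) × 400,000 = (EBIT − 237,000) × 570,000.
EBIT × (570,000 − 400,000) = 237,000 × 570,000 − 42,000 × 400,000 = 118,290,000,000, so EBIT = 118,290,000,000 ÷ 170,000 = 695,823.53.

£695,824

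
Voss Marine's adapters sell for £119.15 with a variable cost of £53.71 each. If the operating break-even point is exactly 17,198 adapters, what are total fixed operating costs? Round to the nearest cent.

Contribution margin per unit = £119.15 − £53.71 = £65.44.
Fixed costs = break-even units × CM = 17,198 × £65.44 = £1,125,437.12.

£1,125,437.12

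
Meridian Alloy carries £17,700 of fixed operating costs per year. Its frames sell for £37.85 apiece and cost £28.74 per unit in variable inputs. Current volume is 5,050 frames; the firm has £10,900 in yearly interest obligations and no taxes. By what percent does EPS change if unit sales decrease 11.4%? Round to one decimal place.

-30.1%

At 5,050 units, contribution = 5,050 × £9.11 = £46,005.50.
Operating income = contribution − fixed costs = £46,005.50 − £17,700 = £28,305.50.
Interest = £10,900.00, so EBIT − I = £17,405.50.
DCL = total CM / (EBIT − I) = £46,005.50 / £17,405.50 = 2.6432.
%ΔEPS = DCL × %ΔSales = 2.6432 × -11.4% = -30.1%.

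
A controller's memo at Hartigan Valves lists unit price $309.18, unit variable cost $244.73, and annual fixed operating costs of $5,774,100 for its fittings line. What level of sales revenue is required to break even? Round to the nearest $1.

$27,699,554

CM per unit = $309.18 − $244.73 = $64.45; CM ratio = $64.45 / $309.18 = 0.2085.
Break-even revenue = fixed costs × price ÷ CM = $5,774,100 × $309.18 ÷ $64.45 = $27,699,554.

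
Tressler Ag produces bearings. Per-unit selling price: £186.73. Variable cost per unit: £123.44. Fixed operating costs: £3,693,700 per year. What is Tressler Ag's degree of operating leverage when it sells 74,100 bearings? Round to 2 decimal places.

Contribution at this volume is 74,100 × £63.29 = £4,689,789.00.
Subtracting fixed costs: EBIT = £4,689,789.00 − £3,693,700 = £996,089.00.
Degree of operating leverage = £4,689,789.00 / £996,089.00 = 4.7082.

4.71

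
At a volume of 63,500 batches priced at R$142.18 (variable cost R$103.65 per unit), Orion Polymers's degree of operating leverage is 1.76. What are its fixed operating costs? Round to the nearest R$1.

R$1,056,510

Total contribution margin = 63,500 × R$38.53 = R$2,446,655.00.
Since DOL = CM ÷ EBIT, EBIT = R$2,446,655.00 ÷ 1.76 = R$1,390,144.89.
Fixed costs = CM − EBIT = R$2,446,655.00 − R$1,390,144.89 = R$1,056,510.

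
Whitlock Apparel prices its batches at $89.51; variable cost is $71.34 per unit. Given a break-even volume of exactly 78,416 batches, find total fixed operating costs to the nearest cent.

$1,424,818.72

Each unit contributes $89.51 − $71.34 = $18.17.
Since BE = FC / CM, FC = 78,416 × $18.17 = $1,424,818.72.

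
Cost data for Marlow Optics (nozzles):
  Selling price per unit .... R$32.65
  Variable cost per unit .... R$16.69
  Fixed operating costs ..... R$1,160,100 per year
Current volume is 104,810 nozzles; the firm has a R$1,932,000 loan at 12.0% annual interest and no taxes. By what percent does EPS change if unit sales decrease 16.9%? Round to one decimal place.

-100.7%

At 104,810 units, contribution = 104,810 × R$15.96 = R$1,672,767.60.
Subtracting fixed costs: EBIT = R$1,672,767.60 − R$1,160,100 = R$512,667.60.
Interest = R$231,840.00, so EBIT − I = R$280,827.60.
DCL = total CM / (EBIT − I) = R$1,672,767.60 / R$280,827.60 = 5.9566.
EPS therefore changes by 5.9566 × (-16.9%) = -100.7%.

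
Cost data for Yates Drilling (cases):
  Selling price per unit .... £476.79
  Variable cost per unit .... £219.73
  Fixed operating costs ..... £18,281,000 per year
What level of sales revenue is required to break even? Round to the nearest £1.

Contribution margin per unit = £476.79 − £219.73 = £257.06, a CM ratio of £257.06 ÷ £476.79 = 0.5391.
Break-even sales = FC ÷ CM ratio = £18,281,000 × £476.79 / £257.06 = £33,907,251.

£33,907,251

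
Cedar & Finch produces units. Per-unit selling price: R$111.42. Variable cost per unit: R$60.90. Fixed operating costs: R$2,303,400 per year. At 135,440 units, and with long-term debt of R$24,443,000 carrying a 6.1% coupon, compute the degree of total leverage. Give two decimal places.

2.24

At 135,440 units, contribution = 135,440 × R$50.52 = R$6,842,428.80.
EBIT = R$6,842,428.80 − R$2,303,400 = R$4,539,028.80. Interest = R$1,491,023.00, so EBIT − I = R$3,048,005.80.
Degree of total leverage = total CM / (EBIT − interest) = R$6,842,428.80 / R$3,048,005.80 = 2.2449.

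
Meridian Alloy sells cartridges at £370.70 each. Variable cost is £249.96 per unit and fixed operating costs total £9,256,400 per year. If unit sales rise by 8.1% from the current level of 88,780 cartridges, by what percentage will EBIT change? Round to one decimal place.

+59.4%

Contribution at this volume is 88,780 × £120.74 = £10,719,297.20.
EBIT = £10,719,297.20 − £9,256,400 = £1,462,897.20.
So DOL = total CM / EBIT = £10,719,297.20 / £1,462,897.20 = 7.3274.
So EBIT moves 7.3274 × (+8.1%) = +59.4%.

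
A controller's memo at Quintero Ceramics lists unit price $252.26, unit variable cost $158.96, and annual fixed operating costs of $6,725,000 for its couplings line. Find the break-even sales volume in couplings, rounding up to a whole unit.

72,080 couplings

Contribution margin per unit = $252.26 − $158.96 = $93.30.
Break-even volume = fixed costs ÷ CM per unit = $6,725,000 ÷ $93.30 = 72,079.31, so 72,080 couplings.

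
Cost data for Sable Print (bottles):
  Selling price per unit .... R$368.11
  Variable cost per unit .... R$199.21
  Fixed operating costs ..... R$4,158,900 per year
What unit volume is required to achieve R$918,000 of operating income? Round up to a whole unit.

Each unit contributes R$368.11 − R$199.21 = R$168.90.
Required volume = (fixed costs + target profit) ÷ CM = (R$4,158,900 + R$918,000) ÷ R$168.90 = 30,058.61, so 30,059 bottles.

30,059 bottles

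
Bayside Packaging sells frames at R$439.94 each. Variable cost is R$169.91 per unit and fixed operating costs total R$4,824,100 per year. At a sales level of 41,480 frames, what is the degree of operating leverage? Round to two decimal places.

1.76

Total contribution margin = 41,480 × R$270.03 = R$11,200,844.40.
EBIT = R$11,200,844.40 − R$4,824,100 = R$6,376,744.40.
Degree of operating leverage = R$11,200,844.40 / R$6,376,744.40 = 1.7565.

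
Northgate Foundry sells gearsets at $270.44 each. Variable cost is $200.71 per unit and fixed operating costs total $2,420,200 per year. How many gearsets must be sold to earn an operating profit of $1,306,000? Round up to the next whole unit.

53,438 gearsets

Contribution margin per unit = $270.44 − $200.71 = $69.73.
Need Q such that Q × $69.73 − $2,420,200 = $1,306,000, i.e. Q = $3,726,200 / $69.73 = 53,437.54 → 53,438.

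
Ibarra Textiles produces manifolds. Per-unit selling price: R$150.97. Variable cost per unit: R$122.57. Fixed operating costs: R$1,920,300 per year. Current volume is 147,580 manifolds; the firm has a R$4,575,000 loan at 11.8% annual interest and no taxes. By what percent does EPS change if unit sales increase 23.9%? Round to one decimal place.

+57.9%

Total contribution margin = 147,580 × R$28.40 = R$4,191,272.00.
EBIT = R$4,191,272.00 − R$1,920,300 = R$2,270,972.00.
Interest = R$539,850.00, so EBIT − I = R$1,731,122.00.
Degree of combined leverage = contribution ÷ (EBIT − I) = R$4,191,272.00 ÷ R$1,731,122.00 = 2.4211.
EPS therefore changes by 2.4211 × (+23.9%) = +57.9%.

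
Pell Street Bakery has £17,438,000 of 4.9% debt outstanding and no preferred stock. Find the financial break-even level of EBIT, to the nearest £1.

£854,462

Annual interest = 4.9% × £17,438,000 = £854,462.00.
With no preferred dividends, EPS = 0 when EBIT exactly covers interest, so the financial break-even EBIT is £854,462.00.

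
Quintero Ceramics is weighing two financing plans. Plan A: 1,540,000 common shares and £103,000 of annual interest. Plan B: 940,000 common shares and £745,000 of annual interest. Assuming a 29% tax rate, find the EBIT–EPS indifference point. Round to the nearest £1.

Set EPS_A = EPS_B: (EBIT − £103,000)(1 − 0.29) ÷ 1,540,000 = (EBIT − £745,000)(1 − 0.29) ÷ 940,000.
The (1 − t) factor cancels: (EBIT − 103,000) × 940,000 = (EBIT − 745,000) × 1,540,000.
Solving, EBIT = (745,000·1,540,000 − 103,000·940,000) / (1,540,000 − 940,000) = 1,050,480,000,000 / 600,000 = 1,750,800.00.

£1,750,800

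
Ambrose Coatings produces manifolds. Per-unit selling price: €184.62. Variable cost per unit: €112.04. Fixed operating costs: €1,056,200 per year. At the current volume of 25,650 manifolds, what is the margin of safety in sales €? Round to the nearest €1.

€2,048,872

Contribution margin per unit = €184.62 − €112.04 = €72.58. Break-even units = €1,056,200 ÷ €72.58 = 14,552.22; break-even revenue = 14,552.22 × €184.62 = €2,686,630.53.
Current sales = 25,650 × €184.62 = €4,735,503.00.
Margin of safety = €4,735,503.00 − €2,686,630.53 = €2,048,872.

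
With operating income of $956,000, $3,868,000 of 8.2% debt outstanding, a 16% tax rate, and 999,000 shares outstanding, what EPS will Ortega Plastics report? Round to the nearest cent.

$0.54

Interest = $317,176.00, so EBT = $956,000 − $317,176.00 = $638,824.00.
After tax at 16%: net income = $638,824.00 × 0.84 = $536,612.16.
EPS = $536,612.16 ÷ 999,000 = $0.54.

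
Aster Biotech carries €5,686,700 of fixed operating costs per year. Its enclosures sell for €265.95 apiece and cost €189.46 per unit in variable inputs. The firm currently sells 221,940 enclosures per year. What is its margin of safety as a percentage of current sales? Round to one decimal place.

66.5%

Unit CM = price − variable cost = €265.95 − €189.46 = €76.49. Break-even units = €5,686,700 ÷ €76.49 = 74,345.67; break-even revenue = 74,345.67 × €265.95 = €19,772,229.90.
Actual sales revenue = 221,940 × €265.95 = €59,024,943.00.
Margin of safety = (€59,024,943.00 − €19,772,229.90) ÷ €59,024,943.00 = 66.5%.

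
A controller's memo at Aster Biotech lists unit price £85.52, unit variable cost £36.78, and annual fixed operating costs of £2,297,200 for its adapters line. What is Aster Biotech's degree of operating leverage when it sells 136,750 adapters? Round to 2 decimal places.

Contribution at this volume is 136,750 × £48.74 = £6,665,195.00.
Subtracting fixed costs: EBIT = £6,665,195.00 − £2,297,200 = £4,367,995.00.
Degree of operating leverage = £6,665,195.00 / £4,367,995.00 = 1.5259.

1.53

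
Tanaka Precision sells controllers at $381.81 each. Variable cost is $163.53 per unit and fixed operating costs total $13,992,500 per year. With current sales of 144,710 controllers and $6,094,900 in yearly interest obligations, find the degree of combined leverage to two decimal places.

At 144,710 units, contribution = 144,710 × $218.28 = $31,587,298.80.
EBIT = $31,587,298.80 − $13,992,500 = $17,594,798.80. Interest = $6,094,900.00, so EBIT − I = $11,499,898.80.
Degree of total leverage = total CM / (EBIT − interest) = $31,587,298.80 / $11,499,898.80 = 2.7467.

2.75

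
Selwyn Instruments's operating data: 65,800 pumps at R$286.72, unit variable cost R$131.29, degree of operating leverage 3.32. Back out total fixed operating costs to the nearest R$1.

R$7,146,784

At 65,800 units, contribution = 65,800 × R$155.43 = R$10,227,294.00.
Since DOL = CM ÷ EBIT, EBIT = R$10,227,294.00 ÷ 3.32 = R$3,080,510.24.
And FC = contribution − EBIT = R$10,227,294.00 − R$3,080,510.24 = R$7,146,784.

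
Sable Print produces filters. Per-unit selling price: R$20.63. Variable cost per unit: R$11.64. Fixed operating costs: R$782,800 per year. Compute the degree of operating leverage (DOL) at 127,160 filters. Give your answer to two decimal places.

Contribution at this volume is 127,160 × R$8.99 = R$1,143,168.40.
Operating income = contribution − fixed costs = R$1,143,168.40 − R$782,800 = R$360,368.40.
DOL = contribution ÷ EBIT = R$1,143,168.40 ÷ R$360,368.40 = 3.1722.

3.17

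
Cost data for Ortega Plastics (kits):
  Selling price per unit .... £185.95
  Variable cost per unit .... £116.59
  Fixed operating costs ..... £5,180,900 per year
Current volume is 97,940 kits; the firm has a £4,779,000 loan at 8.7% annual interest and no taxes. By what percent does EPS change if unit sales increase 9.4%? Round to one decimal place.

Contribution at this volume is 97,940 × £69.36 = £6,793,118.40.
EBIT = £6,793,118.40 − £5,180,900 = £1,612,218.40.
Interest = £415,773.00, so EBIT − I = £1,196,445.40.
DCL = total CM / (EBIT − I) = £6,793,118.40 / £1,196,445.40 = 5.6778.
EPS therefore changes by 5.6778 × (+9.4%) = +53.4%.

+53.4%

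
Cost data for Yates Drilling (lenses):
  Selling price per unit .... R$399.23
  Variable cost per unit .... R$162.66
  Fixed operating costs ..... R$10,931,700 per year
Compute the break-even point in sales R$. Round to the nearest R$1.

R$18,448,081

Contribution margin per unit = R$399.23 − R$162.66 = R$236.57, a CM ratio of R$236.57 ÷ R$399.23 = 0.5926.
Break-even sales = FC ÷ CM ratio = R$10,931,700 × R$399.23 / R$236.57 = R$18,448,081.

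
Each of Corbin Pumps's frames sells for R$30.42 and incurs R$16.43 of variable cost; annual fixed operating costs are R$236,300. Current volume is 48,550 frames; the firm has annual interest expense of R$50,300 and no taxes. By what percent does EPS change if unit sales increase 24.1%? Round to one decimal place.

At 48,550 units, contribution = 48,550 × R$13.99 = R$679,214.50.
Operating income = contribution − fixed costs = R$679,214.50 − R$236,300 = R$442,914.50.
After interest of R$50,300.00, pre-tax earnings = R$392,614.50.
DCL = total CM / (EBIT − I) = R$679,214.50 / R$392,614.50 = 1.7300.
%ΔEPS = DCL × %ΔSales = 1.7300 × +24.1% = +41.7%.

+41.7%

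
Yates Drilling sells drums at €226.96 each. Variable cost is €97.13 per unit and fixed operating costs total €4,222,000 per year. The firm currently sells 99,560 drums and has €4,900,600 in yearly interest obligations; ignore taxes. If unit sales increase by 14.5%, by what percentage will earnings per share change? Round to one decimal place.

+49.3%

Total contribution margin = 99,560 × €129.83 = €12,925,874.80.
Subtracting fixed costs: EBIT = €12,925,874.80 − €4,222,000 = €8,703,874.80.
Interest = €4,900,600.00, so EBIT − I = €3,803,274.80.
Degree of combined leverage = contribution ÷ (EBIT − I) = €12,925,874.80 ÷ €3,803,274.80 = 3.3986.
%ΔEPS = DCL × %ΔSales = 3.3986 × +14.5% = +49.3%.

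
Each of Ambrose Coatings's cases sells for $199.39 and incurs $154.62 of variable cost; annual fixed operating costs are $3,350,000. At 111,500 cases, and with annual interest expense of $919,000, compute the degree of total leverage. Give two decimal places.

Total contribution margin = 111,500 × $44.77 = $4,991,855.00.
Subtracting fixed costs: EBIT = $4,991,855.00 − $3,350,000 = $1,641,855.00. Interest = $919,000.00, so EBIT − I = $722,855.00.
Degree of total leverage = total CM / (EBIT − interest) = $4,991,855.00 / $722,855.00 = 6.9057.

6.91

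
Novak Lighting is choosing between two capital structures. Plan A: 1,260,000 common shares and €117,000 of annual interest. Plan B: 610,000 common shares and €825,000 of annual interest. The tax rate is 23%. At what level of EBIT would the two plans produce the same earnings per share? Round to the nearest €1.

€1,489,431

Set EPS_A = EPS_B: (EBIT − €117,000)(1 − 0.23) ÷ 1,260,000 = (EBIT − €825,000)(1 − 0.23) ÷ 610,000.
The (1 − t) factor cancels: (EBIT − 117,000) × 610,000 = (EBIT − 825,000) × 1,260,000.
EBIT × (1,260,000 − 610,000) = 825,000 × 1,260,000 − 117,000 × 610,000 = 968,130,000,000, so EBIT = 968,130,000,000 ÷ 650,000 = 1,489,430.77.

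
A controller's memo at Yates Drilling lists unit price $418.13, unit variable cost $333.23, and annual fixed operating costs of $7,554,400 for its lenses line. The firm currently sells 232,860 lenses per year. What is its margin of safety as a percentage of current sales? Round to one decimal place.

Each unit contributes $418.13 − $333.23 = $84.90. Break-even units = $7,554,400 ÷ $84.90 = 88,979.98; break-even revenue = 88,979.98 × $418.13 = $37,205,197.55.
Actual sales revenue = 232,860 × $418.13 = $97,365,751.80.
Margin of safety = ($97,365,751.80 − $37,205,197.55) ÷ $97,365,751.80 = 61.8%.

61.8%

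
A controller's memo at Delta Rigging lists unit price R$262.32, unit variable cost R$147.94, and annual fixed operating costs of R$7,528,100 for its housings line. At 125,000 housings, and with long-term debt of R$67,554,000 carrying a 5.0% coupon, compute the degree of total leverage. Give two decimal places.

At 125,000 units, contribution = 125,000 × R$114.38 = R$14,297,500.00.
Subtracting fixed costs: EBIT = R$14,297,500.00 − R$7,528,100 = R$6,769,400.00. Interest = R$3,377,700.00.
DOL = R$14,297,500.00 ÷ R$6,769,400.00 = 2.1121; DFL = R$6,769,400.00 ÷ R$3,391,700.00 = 1.9959.
Combined leverage = 2.1121 × 1.9959 = 4.2155.

4.22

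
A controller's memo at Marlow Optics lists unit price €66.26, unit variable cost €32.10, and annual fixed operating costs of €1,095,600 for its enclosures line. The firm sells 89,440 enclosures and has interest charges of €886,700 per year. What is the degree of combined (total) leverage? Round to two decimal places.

Total contribution margin = 89,440 × €34.16 = €3,055,270.40.
Operating income = contribution − fixed costs = €3,055,270.40 − €1,095,600 = €1,959,670.40. Interest = €886,700.00.
DOL = €3,055,270.40 ÷ €1,959,670.40 = 1.5591; DFL = €1,959,670.40 ÷ €1,072,970.40 = 1.8264.
Combined leverage = 1.5591 × 1.8264 = 2.8475.

2.85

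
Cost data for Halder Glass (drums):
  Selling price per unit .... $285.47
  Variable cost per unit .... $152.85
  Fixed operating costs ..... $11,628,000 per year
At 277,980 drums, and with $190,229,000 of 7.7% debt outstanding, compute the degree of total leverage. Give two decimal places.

3.48

At 277,980 units, contribution = 277,980 × $132.62 = $36,865,707.60.
Subtracting fixed costs: EBIT = $36,865,707.60 − $11,628,000 = $25,237,707.60. Interest = $14,647,633.00, so EBIT − I = $10,590,074.60.
Degree of total leverage = total CM / (EBIT − interest) = $36,865,707.60 / $10,590,074.60 = 3.4812.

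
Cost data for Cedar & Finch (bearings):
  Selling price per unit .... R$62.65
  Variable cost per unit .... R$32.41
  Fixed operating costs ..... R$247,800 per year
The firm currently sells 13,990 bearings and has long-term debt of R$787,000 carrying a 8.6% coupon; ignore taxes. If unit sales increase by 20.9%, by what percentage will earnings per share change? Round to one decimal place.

+82.2%

Contribution at this volume is 13,990 × R$30.24 = R$423,057.60.
EBIT = R$423,057.60 − R$247,800 = R$175,257.60.
Interest = R$67,682.00, so EBIT − I = R$107,575.60.
Degree of combined leverage = contribution ÷ (EBIT − I) = R$423,057.60 ÷ R$107,575.60 = 3.9327.
EPS therefore changes by 3.9327 × (+20.9%) = +82.2%.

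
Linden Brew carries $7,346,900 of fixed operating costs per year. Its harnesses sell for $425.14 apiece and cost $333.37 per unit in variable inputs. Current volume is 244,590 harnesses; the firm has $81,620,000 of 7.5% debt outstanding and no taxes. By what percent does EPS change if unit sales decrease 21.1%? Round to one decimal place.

Contribution at this volume is 244,590 × $91.77 = $22,446,024.30.
Operating income = contribution − fixed costs = $22,446,024.30 − $7,346,900 = $15,099,124.30.
Interest = $6,121,500.00, so EBIT − I = $8,977,624.30.
DCL = total CM / (EBIT − I) = $22,446,024.30 / $8,977,624.30 = 2.5002.
EPS therefore changes by 2.5002 × (-21.1%) = -52.8%.

-52.8%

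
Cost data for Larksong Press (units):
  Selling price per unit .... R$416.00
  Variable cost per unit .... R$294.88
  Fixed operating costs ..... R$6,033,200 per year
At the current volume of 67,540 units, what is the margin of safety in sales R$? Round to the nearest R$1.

Unit CM = price − variable cost = R$416.00 − R$294.88 = R$121.12. Break-even units = R$6,033,200 ÷ R$121.12 = 49,811.76; break-even revenue = 49,811.76 × R$416.00 = R$20,721,690.89.
Actual sales revenue = 67,540 × R$416.00 = R$28,096,640.00.
Margin of safety = R$28,096,640.00 − R$20,721,690.89 = R$7,374,949.

R$7,374,949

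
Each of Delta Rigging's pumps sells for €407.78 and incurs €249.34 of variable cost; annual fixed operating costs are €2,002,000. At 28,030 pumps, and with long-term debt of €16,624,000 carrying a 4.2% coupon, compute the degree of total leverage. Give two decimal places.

At 28,030 units, contribution = 28,030 × €158.44 = €4,441,073.20.
Subtracting fixed costs: EBIT = €4,441,073.20 − €2,002,000 = €2,439,073.20. Interest = €698,208.00.
DOL = €4,441,073.20 ÷ €2,439,073.20 = 1.8208; DFL = €2,439,073.20 ÷ €1,740,865.20 = 1.4011.
Combined leverage = 1.8208 × 1.4011 = 2.5511.

2.55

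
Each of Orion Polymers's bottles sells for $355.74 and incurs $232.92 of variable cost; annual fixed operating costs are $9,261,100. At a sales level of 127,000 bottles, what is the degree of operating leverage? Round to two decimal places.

2.46

Total contribution margin = 127,000 × $122.82 = $15,598,140.00.
Operating income = contribution − fixed costs = $15,598,140.00 − $9,261,100 = $6,337,040.00.
DOL = contribution ÷ EBIT = $15,598,140.00 ÷ $6,337,040.00 = 2.4614.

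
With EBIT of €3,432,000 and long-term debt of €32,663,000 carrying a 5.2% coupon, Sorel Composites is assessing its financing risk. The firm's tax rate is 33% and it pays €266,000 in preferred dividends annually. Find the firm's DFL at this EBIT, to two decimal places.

Interest = €1,698,476.00.
Preferred dividends grossed up pre-tax: €266,000 / (1 − 0.33) = €397,014.93.
DFL = EBIT ÷ [EBIT − I − D_p/(1−t)] = €3,432,000 ÷ [€3,432,000 − €1,698,476.00 − €397,014.93] = €3,432,000 ÷ €1,336,509.07 = 2.5679.

2.57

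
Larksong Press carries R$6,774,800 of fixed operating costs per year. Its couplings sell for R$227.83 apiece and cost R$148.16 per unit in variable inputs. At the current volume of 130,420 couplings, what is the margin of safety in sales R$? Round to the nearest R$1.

R$10,339,889

Each unit contributes R$227.83 − R$148.16 = R$79.67. Break-even units = R$6,774,800 ÷ R$79.67 = 85,035.77; break-even revenue = 85,035.77 × R$227.83 = R$19,373,700.06.
Current sales = 130,420 × R$227.83 = R$29,713,588.60.
Margin of safety = R$29,713,588.60 − R$19,373,700.06 = R$10,339,889.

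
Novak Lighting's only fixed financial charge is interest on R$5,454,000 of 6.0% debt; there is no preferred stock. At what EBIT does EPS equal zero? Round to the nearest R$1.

Annual interest = 6.0% × R$5,454,000 = R$327,240.00.
Without preferred stock the financial break-even is simply EBIT = interest = R$327,240.00.

R$327,240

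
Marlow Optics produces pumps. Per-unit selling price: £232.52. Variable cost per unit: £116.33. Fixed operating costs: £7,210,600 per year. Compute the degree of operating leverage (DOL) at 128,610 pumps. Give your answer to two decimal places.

1.93

Contribution at this volume is 128,610 × £116.19 = £14,943,195.90.
Operating income = contribution − fixed costs = £14,943,195.90 − £7,210,600 = £7,732,595.90.
DOL = contribution ÷ EBIT = £14,943,195.90 ÷ £7,732,595.90 = 1.9325.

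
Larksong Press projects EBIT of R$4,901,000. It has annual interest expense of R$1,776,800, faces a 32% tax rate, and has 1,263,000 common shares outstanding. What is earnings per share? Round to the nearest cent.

Interest = R$1,776,800.00, so EBT = R$4,901,000 − R$1,776,800.00 = R$3,124,200.00.
Net income = R$3,124,200.00 × (1 − 0.32) = R$2,124,456.00.
Per share: R$2,124,456.00 / 1,263,000 shares = R$1.68.

R$1.68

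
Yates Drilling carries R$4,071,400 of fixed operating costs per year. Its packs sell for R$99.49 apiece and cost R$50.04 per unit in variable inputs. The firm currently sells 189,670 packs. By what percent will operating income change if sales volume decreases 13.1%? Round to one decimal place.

Total contribution margin = 189,670 × R$49.45 = R$9,379,181.50.
Subtracting fixed costs: EBIT = R$9,379,181.50 − R$4,071,400 = R$5,307,781.50.
DOL = contribution ÷ EBIT = R$9,379,181.50 ÷ R$5,307,781.50 = 1.7671.
%ΔEBIT = DOL × %ΔSales = 1.7671 × -13.1% = -23.1%.

-23.1%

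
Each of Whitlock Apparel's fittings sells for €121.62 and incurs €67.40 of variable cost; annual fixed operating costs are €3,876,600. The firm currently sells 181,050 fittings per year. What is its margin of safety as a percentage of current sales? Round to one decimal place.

Unit CM = price − variable cost = €121.62 − €67.40 = €54.22. Break-even units = €3,876,600 ÷ €54.22 = 71,497.60; break-even revenue = 71,497.60 × €121.62 = €8,695,538.40.
Actual sales revenue = 181,050 × €121.62 = €22,019,301.00.
Margin of safety = (€22,019,301.00 − €8,695,538.40) ÷ €22,019,301.00 = 60.5%.

60.5%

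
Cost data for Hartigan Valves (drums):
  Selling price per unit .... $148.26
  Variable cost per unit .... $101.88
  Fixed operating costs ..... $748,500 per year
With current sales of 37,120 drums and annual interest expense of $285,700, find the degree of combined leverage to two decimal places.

2.50

Contribution at this volume is 37,120 × $46.38 = $1,721,625.60.
Operating income = contribution − fixed costs = $1,721,625.60 − $748,500 = $973,125.60. Interest = $285,700.00, so EBIT − I = $687,425.60.
Degree of total leverage = total CM / (EBIT − interest) = $1,721,625.60 / $687,425.60 = 2.5045.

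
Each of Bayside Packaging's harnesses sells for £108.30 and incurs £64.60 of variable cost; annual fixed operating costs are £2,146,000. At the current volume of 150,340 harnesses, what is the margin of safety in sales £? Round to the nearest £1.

Contribution margin per unit = £108.30 − £64.60 = £43.70. Break-even units = £2,146,000 ÷ £43.70 = 49,107.55; break-even revenue = 49,107.55 × £108.30 = £5,318,347.83.
Actual sales revenue = 150,340 × £108.30 = £16,281,822.00.
Margin of safety = £16,281,822.00 − £5,318,347.83 = £10,963,474.

£10,963,474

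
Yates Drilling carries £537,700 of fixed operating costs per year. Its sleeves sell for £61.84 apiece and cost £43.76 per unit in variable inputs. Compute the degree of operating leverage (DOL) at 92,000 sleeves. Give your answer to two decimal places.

1.48

At 92,000 units, contribution = 92,000 × £18.08 = £1,663,360.00.
EBIT = £1,663,360.00 − £537,700 = £1,125,660.00.
So DOL = total CM / EBIT = £1,663,360.00 / £1,125,660.00 = 1.4777.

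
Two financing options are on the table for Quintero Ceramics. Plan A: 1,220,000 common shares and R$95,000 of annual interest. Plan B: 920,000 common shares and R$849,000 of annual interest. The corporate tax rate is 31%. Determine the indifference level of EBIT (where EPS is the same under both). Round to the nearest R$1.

At indifference, (EBIT − 95,000)(1 − t)/1,220,000 = (EBIT − 849,000)(1 − t)/920,000.
Cancelling (1 − t) and cross-multiplying: 920,000·(EBIT − 95,000) = 1,220,000·(EBIT − 849,000).
Solving, EBIT = (849,000·1,220,000 − 95,000·920,000) / (1,220,000 − 920,000) = 948,380,000,000 / 300,000 = 3,161,266.67.

R$3,161,267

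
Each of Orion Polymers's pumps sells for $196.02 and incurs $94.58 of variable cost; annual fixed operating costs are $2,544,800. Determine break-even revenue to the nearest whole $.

$4,917,505

CM per unit = $196.02 − $94.58 = $101.44; CM ratio = $101.44 / $196.02 = 0.5175.
Break-even sales = FC ÷ CM ratio = $2,544,800 × $196.02 / $101.44 = $4,917,505.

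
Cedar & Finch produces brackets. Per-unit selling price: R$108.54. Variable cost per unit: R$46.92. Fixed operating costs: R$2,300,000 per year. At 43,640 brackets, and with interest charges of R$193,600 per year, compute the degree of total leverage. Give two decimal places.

13.76

Total contribution margin = 43,640 × R$61.62 = R$2,689,096.80.
Subtracting fixed costs: EBIT = R$2,689,096.80 − R$2,300,000 = R$389,096.80. Interest = R$193,600.00.
DOL = R$2,689,096.80 ÷ R$389,096.80 = 6.9111; DFL = R$389,096.80 ÷ R$195,496.80 = 1.9903.
Combined leverage = 6.9111 × 1.9903 = 13.7552.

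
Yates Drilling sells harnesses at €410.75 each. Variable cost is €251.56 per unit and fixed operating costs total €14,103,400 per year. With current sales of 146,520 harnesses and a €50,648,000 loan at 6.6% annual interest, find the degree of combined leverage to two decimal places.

At 146,520 units, contribution = 146,520 × €159.19 = €23,324,518.80.
Operating income = contribution − fixed costs = €23,324,518.80 − €14,103,400 = €9,221,118.80. Interest = €3,342,768.00.
DOL = €23,324,518.80 ÷ €9,221,118.80 = 2.5295; DFL = €9,221,118.80 ÷ €5,878,350.80 = 1.5687.
Combined leverage = 2.5295 × 1.5687 = 3.9680.

3.97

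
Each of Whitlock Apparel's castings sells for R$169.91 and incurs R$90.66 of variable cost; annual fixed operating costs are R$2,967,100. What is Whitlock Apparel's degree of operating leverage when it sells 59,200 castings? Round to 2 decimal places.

2.72

At 59,200 units, contribution = 59,200 × R$79.25 = R$4,691,600.00.
EBIT = R$4,691,600.00 − R$2,967,100 = R$1,724,500.00.
Degree of operating leverage = R$4,691,600.00 / R$1,724,500.00 = 2.7206.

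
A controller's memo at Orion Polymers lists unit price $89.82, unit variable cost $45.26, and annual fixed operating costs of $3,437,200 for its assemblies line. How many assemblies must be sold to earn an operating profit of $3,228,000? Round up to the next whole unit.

Each unit contributes $89.82 − $45.26 = $44.56.
Required volume = (fixed costs + target profit) ÷ CM = ($3,437,200 + $3,228,000) ÷ $44.56 = 149,578.10, so 149,579 assemblies.

149,579 assemblies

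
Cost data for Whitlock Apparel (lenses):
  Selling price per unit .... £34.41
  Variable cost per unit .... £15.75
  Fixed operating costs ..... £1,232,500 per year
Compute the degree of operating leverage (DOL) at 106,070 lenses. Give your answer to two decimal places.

Total contribution margin = 106,070 × £18.66 = £1,979,266.20.
Operating income = contribution − fixed costs = £1,979,266.20 − £1,232,500 = £746,766.20.
DOL = contribution ÷ EBIT = £1,979,266.20 ÷ £746,766.20 = 2.6504.

2.65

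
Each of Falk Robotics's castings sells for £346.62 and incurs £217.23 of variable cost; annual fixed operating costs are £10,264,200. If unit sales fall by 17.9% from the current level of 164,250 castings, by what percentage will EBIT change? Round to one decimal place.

-34.6%

Total contribution margin = 164,250 × £129.39 = £21,252,307.50.
Operating income = contribution − fixed costs = £21,252,307.50 − £10,264,200 = £10,988,107.50.
Degree of operating leverage = £21,252,307.50 / £10,988,107.50 = 1.9341.
%ΔEBIT = DOL × %ΔSales = 1.9341 × -17.9% = -34.6%.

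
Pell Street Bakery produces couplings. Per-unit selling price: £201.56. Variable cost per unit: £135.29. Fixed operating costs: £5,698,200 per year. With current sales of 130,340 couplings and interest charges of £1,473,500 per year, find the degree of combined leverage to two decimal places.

At 130,340 units, contribution = 130,340 × £66.27 = £8,637,631.80.
Subtracting fixed costs: EBIT = £8,637,631.80 − £5,698,200 = £2,939,431.80. Interest = £1,473,500.00.
DOL = £8,637,631.80 ÷ £2,939,431.80 = 2.9385; DFL = £2,939,431.80 ÷ £1,465,931.80 = 2.0052.
Combined leverage = 2.9385 × 2.0052 = 5.8923.

5.89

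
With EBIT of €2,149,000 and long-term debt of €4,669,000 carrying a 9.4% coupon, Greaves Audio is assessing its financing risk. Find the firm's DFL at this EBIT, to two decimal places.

1.26

Interest = €438,886.00.
Degree of financial leverage = EBIT / (EBIT − interest) = €2,149,000 / €1,710,114.00 = 1.2566.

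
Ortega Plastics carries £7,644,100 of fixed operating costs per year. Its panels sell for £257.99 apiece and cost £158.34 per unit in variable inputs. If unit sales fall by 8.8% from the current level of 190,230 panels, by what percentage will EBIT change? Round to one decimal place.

Contribution at this volume is 190,230 × £99.65 = £18,956,419.50.
EBIT = £18,956,419.50 − £7,644,100 = £11,312,319.50.
So DOL = total CM / EBIT = £18,956,419.50 / £11,312,319.50 = 1.6757.
Operating income changes by 1.6757 × -8.8% = -14.7%.

-14.7%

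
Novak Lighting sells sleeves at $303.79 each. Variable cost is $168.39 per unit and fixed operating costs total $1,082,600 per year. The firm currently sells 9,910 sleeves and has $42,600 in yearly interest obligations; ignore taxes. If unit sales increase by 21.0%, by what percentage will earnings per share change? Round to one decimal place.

+130.1%

At 9,910 units, contribution = 9,910 × $135.40 = $1,341,814.00.
Subtracting fixed costs: EBIT = $1,341,814.00 − $1,082,600 = $259,214.00.
After interest of $42,600.00, pre-tax earnings = $216,614.00.
Degree of combined leverage = contribution ÷ (EBIT − I) = $1,341,814.00 ÷ $216,614.00 = 6.1945.
EPS therefore changes by 6.1945 × (+21.0%) = +130.1%.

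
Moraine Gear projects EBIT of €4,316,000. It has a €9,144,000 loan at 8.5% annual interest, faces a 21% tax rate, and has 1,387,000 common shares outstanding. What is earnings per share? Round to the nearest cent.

Interest = €777,240.00, so EBT = €4,316,000 − €777,240.00 = €3,538,760.00.
After tax at 21%: net income = €3,538,760.00 × 0.79 = €2,795,620.40.
EPS = €2,795,620.40 ÷ 1,387,000 = €2.02.

€2.02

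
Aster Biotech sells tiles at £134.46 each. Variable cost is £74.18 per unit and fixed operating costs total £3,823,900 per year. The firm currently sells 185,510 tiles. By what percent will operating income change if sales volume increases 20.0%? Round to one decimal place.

+30.4%

At 185,510 units, contribution = 185,510 × £60.28 = £11,182,542.80.
EBIT = £11,182,542.80 − £3,823,900 = £7,358,642.80.
Degree of operating leverage = £11,182,542.80 / £7,358,642.80 = 1.5196.
%ΔEBIT = DOL × %ΔSales = 1.5196 × +20.0% = +30.4%.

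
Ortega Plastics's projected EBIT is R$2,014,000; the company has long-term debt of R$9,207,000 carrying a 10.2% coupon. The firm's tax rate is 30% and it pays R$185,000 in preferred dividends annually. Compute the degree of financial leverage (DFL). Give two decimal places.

2.48

Interest = R$939,114.00.
Pre-tax preferred-dividend burden = R$185,000 ÷ (1 − 0.30) = R$264,285.71.
DFL = EBIT ÷ [EBIT − I − D_p/(1−t)] = R$2,014,000 ÷ [R$2,014,000 − R$939,114.00 − R$264,285.71] = R$2,014,000 ÷ R$810,600.29 = 2.4846.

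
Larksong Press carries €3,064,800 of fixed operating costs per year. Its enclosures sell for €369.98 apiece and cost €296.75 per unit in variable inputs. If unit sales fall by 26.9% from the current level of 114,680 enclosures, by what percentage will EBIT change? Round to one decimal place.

At 114,680 units, contribution = 114,680 × €73.23 = €8,398,016.40.
EBIT = €8,398,016.40 − €3,064,800 = €5,333,216.40.
So DOL = total CM / EBIT = €8,398,016.40 / €5,333,216.40 = 1.5747.
Operating income changes by 1.5747 × -26.9% = -42.4%.

-42.4%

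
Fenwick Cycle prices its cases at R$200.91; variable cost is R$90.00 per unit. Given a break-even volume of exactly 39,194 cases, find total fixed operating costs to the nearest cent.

R$4,347,006.54

Unit CM = price − variable cost = R$200.91 − R$90.00 = R$110.91.
Fixed costs = break-even units × CM = 39,194 × R$110.91 = R$4,347,006.54.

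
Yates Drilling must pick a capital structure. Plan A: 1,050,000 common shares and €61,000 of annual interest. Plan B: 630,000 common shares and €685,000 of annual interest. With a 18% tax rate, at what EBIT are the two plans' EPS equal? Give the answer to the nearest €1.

Set EPS_A = EPS_B: (EBIT − €61,000)(1 − 0.18) ÷ 1,050,000 = (EBIT − €685,000)(1 − 0.18) ÷ 630,000.
The (1 − t) factor cancels: (EBIT − 61,000) × 630,000 = (EBIT − 685,000) × 1,050,000.
Solving, EBIT = (685,000·1,050,000 − 61,000·630,000) / (1,050,000 − 630,000) = 680,820,000,000 / 420,000 = 1,621,000.00.

€1,621,000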